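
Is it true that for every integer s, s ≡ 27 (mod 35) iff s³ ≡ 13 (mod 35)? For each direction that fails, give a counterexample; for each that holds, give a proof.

(⇒) Suppose s ≡ 27 (mod 35). Write s = 35j + 27. Then (35j + 27)³ = 42875j³ + 99225j² + 76545j + 19683 = 35(1225j³ + 2835j² + 2187j + 562) + 13, so s³ ≡ 13 (mod 35).

(⇐) This fails: take s = 12. Then 12³ = 1728 ≡ 13 (mod 35), yet 12 ≡ 12 (mod 35), not 27.

Not equivalent: only (⇒) holds.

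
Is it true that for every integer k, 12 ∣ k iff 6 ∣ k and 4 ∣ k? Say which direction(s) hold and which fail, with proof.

The biconditional holds.

Converse. Suppose 6 ∣ k and 4 ∣ k. Any common multiple of 6 and 4 is a multiple of their lcm; here lcm(6, 4) = 6·4/gcd(6, 4) = 24/2 = 12, so 12 ∣ k.

Forward direction. If 12 ∣ k, write k = 12q. Since 12 = 2·6, k = 6·(2q), so 6 ∣ k; and since 12 = 3·4, k = 4·(3q), so 4 ∣ k.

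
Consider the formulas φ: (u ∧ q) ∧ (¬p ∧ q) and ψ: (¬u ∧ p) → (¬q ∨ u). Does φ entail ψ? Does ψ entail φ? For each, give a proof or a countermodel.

[⇒] Assume the antecedent. If u is true, (¬u ∧ p) → (¬q ∨ u) reduces to true regardless of the other variables. If u is false, the antecedent cannot hold. Either way (¬u ∧ p) → (¬q ∨ u) holds.

[⇐] This fails. Under u = F, q = F, p = F, the left side is false but the right side is true.

Not equivalent: only (⇒) holds.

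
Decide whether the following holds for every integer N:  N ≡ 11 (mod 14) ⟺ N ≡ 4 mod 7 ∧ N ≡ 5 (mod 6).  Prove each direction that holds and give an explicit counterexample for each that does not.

Not equivalent: only (⇐) holds.

(⇐) If N ≡ 4 (mod 7) and N ≡ 5 (mod 6), then by the Chinese remainder theorem N ≡ 11 (mod 42). Since 11 ≡ 11 (mod 14) and 14 ∣ 42, we get N ≡ 11 (mod 14).

(⇒) This fails: N = 25 gives 25 ≡ 11 (mod 14) but 25 ≡ 1 (mod 6), so the conjunction on the right does not hold.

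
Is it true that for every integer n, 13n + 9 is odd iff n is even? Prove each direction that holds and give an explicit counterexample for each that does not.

(⟹) Suppose 13n + 9 is odd. Since 13 is odd, 13n and n have the same parity, so 13n + 9 ≡ n + 9 (mod 2). As 9 is odd, 13n + 9 is odd exactly when n is even. Thus n is even.

(⟸) Conversely, suppose n is even; write n = 2j. Then 13n + 9 = 13·(2j) + 9 = 2·13j + 9, which is odd.

Both implications hold.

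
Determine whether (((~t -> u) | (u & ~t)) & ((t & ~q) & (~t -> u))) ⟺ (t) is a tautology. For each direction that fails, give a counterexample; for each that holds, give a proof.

(⟹) Assume the antecedent. If q is true, the antecedent cannot hold. If q is false, the antecedent forces (q = F, u = F, t = T) or (q = F, u = T, t = T), and t holds there. Either way t holds.

(⟸) This fails. Under q = T, u = F, t = T, the left side is false but the right side is true.

Not equivalent: only (⇒) holds.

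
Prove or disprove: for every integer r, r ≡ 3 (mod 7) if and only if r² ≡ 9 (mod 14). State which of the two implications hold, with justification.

(⟹) This fails: take r = 10. Then 10 ≡ 3 (mod 7), but 10² = 100 ≡ 2 (mod 14), not 9.

(⟸) This fails: take r = 11. Then 11² = 121 ≡ 9 (mod 14), yet 11 ≡ 4 (mod 7), not 3.

Neither direction holds.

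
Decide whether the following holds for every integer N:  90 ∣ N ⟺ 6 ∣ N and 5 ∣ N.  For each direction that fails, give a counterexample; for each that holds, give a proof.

(⇒) If 90 ∣ N, write N = 90q. Since 90 = 15·6, N = 6·(15q), so 6 ∣ N; and since 90 = 18·5, N = 5·(18q), so 5 ∣ N.

(⇐) This fails: take N = 30. Both 6 ∣ 30 and 5 ∣ 30, yet 30 is not a multiple of 90 (since 30 = 0·90 + 30), so 90 ∤ 30.

Only the forward implication holds.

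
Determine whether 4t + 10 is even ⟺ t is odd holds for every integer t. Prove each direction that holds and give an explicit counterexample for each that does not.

The forward direction fails; the converse holds.

(→) This fails: take t = 0. Then 4t + 10 = 10, which is even, yet t = 0 is even, not odd.

(←) Suppose t is odd. Since 4 is even, 4t is even for every t, so 4t + 10 has the same parity as 10, which is even. Hence 4t + 10 is even.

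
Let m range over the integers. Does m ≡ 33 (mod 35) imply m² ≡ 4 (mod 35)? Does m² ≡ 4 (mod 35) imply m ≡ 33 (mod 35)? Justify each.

(→) Suppose m ≡ 33 (mod 35). Write m = 35j + 33. Then (35j + 33)² = 1225j² + 2310j + 1089 = 35(35j² + 66j + 31) + 4, so m² ≡ 4 (mod 35).

(←) This fails: take m = 2. Then 2² = 4 ≡ 4 (mod 35), yet 2 ≡ 2 (mod 35), not 33.

(⇒) holds; (⇐) fails.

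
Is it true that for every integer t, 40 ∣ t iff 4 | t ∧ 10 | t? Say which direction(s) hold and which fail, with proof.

Only the forward direction holds.

(⟹) If 40 ∣ t, write t = 40q. Since 40 = 10·4, t = 4·(10q), so 4 ∣ t; and since 40 = 4·10, t = 10·(4q), so 10 ∣ t.

(⟸) This fails: take t = 20. Both 4 ∣ 20 and 10 ∣ 20, yet 20 is not a multiple of 40 (since 20 = 0·40 + 20), so 40 ∤ 20.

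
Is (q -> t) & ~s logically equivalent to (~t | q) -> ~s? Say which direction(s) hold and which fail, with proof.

Only the forward direction holds.

[⇒] Assume the antecedent. If t is true, the antecedent forces (t = T, s = F, q = F) or (t = T, s = F, q = T), and (~t | q) -> ~s holds there. If t is false, the antecedent forces (t = F, s = F, q = F), and (~t | q) -> ~s holds there. Either way (~t | q) -> ~s holds.

[⇐] This fails. Under t = T, s = T, q = F, the left side is false but the right side is true.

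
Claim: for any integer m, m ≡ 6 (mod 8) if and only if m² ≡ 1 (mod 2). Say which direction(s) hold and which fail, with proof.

Forward direction. This fails: take m = 6. Then 6 ≡ 6 (mod 8), but 6² = 36 ≡ 0 (mod 2), not 1.

Converse. This fails: take m = 1. Then 1² = 1 ≡ 1 (mod 2), yet 1 ≡ 1 (mod 8), not 6.

(⇒) fails and (⇐) fails.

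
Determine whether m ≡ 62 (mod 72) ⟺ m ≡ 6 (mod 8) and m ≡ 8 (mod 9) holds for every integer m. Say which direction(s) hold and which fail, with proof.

The biconditional holds.

Converse. If m ≡ 6 (mod 8) and m ≡ 8 (mod 9), then by the Chinese remainder theorem m ≡ 62 (mod 72). This is exactly m ≡ 62 (mod 72).

Forward direction. Suppose m ≡ 62 (mod 72); write m = 72j + 62. Since 8 ∣ 72, reducing mod 8 gives m ≡ 62 ≡ 6 (mod 8); since 9 ∣ 72, reducing mod 9 gives m ≡ 62 ≡ 8 (mod 9).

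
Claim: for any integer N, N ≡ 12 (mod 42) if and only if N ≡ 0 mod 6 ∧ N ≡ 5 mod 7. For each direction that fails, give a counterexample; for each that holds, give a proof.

The biconditional holds.

[⇒] Suppose N ≡ 12 (mod 42); write N = 42j + 12. Since 6 ∣ 42, reducing mod 6 gives N ≡ 12 ≡ 0 (mod 6); since 7 ∣ 42, reducing mod 7 gives N ≡ 12 ≡ 5 (mod 7).

[⇐] Conversely, if N ≡ 0 (mod 6) and N ≡ 5 (mod 7), then by the Chinese remainder theorem N ≡ 12 (mod 42). This is exactly N ≡ 12 (mod 42).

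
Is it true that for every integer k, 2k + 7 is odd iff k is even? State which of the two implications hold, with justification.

(⇒) fails; (⇐) holds.

Converse. Suppose k is even. Since 2 is even, 2k is even for every k, so 2k + 7 has the same parity as 7, which is odd. Hence 2k + 7 is odd.

Forward direction. This fails: take k = 7. Then 2k + 7 = 21, which is odd, yet k = 7 is odd, not even.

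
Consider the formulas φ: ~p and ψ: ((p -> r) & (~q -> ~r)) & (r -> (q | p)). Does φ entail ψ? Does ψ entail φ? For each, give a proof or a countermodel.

(⟹) This fails. Under r = T, q = F, p = F, the left side is true but the right side is false.

(⟸) This fails. Under r = T, q = T, p = T, the left side is false but the right side is true.

(⇒) fails and (⇐) fails.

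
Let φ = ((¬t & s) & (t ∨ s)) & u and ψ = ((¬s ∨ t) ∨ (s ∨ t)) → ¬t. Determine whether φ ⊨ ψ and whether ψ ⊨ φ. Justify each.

(⇒) holds; (⇐) fails.

[⇒] Assume the antecedent. If t is true, the antecedent cannot hold. If t is false, ((¬s ∨ t) ∨ (s ∨ t)) → ¬t reduces to true regardless of the other variables. Either way ((¬s ∨ t) ∨ (s ∨ t)) → ¬t holds.

[⇐] This fails. Under t = F, u = F, s = F, the left side is false but the right side is true.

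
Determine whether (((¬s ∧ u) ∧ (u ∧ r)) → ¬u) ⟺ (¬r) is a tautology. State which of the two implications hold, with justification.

Only the converse holds.

(⇒) This fails. Under s = F, r = T, u = F, the left side is true but the right side is false.

(⇐) Assume the antecedent. If s is true, ((¬s ∧ u) ∧ (u ∧ r)) → ¬u reduces to true regardless of the other variables. If s is false, the antecedent forces (s = F, r = F, u = F) or (s = F, r = F, u = T), and ((¬s ∧ u) ∧ (u ∧ r)) → ¬u holds there. Either way ((¬s ∧ u) ∧ (u ∧ r)) → ¬u holds.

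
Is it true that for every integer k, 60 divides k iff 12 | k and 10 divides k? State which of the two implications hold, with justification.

Both directions hold.

[⇐] Suppose 12 ∣ k and 10 ∣ k. Any common multiple of 12 and 10 is a multiple of their lcm; here lcm(12, 10) = 12·10/gcd(12, 10) = 120/2 = 60, so 60 ∣ k.

[⇒] If 60 ∣ k, write k = 60q. Since 60 = 5·12, k = 12·(5q), so 12 ∣ k; and since 60 = 6·10, k = 10·(6q), so 10 ∣ k.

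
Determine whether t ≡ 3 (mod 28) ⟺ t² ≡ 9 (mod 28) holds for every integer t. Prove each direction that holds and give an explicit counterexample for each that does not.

Not equivalent: only (⇒) holds.

(←) This fails: take t = 11. Then 11² = 121 ≡ 9 (mod 28), yet 11 ≡ 11 (mod 28), not 3.

(→) Suppose t ≡ 3 (mod 28). Write t = 28j + 3. Then (28j + 3)² = 784j² + 168j + 9 = 28(28j² + 6j) + 9, so t² ≡ 9 (mod 28).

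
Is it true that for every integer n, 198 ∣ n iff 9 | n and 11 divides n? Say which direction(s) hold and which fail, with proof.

Forward direction. If 198 ∣ n, write n = 198q. Since 198 = 22·9, n = 9·(22q), so 9 ∣ n; and since 198 = 18·11, n = 11·(18q), so 11 ∣ n.

Converse. This fails: take n = 99. Both 9 ∣ 99 and 11 ∣ 99, yet 99 is not a multiple of 198 (since 99 = 0·198 + 99), so 198 ∤ 99.

Only the forward implication holds.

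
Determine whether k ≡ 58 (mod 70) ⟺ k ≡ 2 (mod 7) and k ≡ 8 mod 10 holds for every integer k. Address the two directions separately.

(⟹) Suppose k ≡ 58 (mod 70); write k = 70j + 58. Since 7 ∣ 70, reducing mod 7 gives k ≡ 58 ≡ 2 (mod 7); since 10 ∣ 70, reducing mod 10 gives k ≡ 58 ≡ 8 (mod 10).

(⟸) Conversely, if k ≡ 2 (mod 7) and k ≡ 8 (mod 10), then by the Chinese remainder theorem k ≡ 58 (mod 70). This is exactly k ≡ 58 (mod 70).

Both implications hold.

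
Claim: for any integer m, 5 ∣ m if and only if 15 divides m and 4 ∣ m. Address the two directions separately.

(→) This fails: take m = 5. Certainly 5 ∣ 5, but 15 ∤ 5.

(←) Suppose 15 ∣ m and 4 ∣ m. Any common multiple of 15 and 4 is a multiple of their lcm; here gcd(15, 4) = 1, so lcm(15, 4) = 15·4 = 60, so 60 ∣ m. Since 5 ∣ 60, it follows that 5 ∣ m.

Not equivalent: only (⇐) holds.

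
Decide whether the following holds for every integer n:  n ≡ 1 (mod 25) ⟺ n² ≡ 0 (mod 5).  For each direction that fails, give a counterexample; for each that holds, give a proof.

Both directions fail.

Forward direction. This fails: take n = 1. Then 1 ≡ 1 (mod 25), but 1² = 1 ≡ 1 (mod 5), not 0.

Converse. This fails: take n = 0. Then 0² = 0 ≡ 0 (mod 5), yet 0 ≡ 0 (mod 25), not 1.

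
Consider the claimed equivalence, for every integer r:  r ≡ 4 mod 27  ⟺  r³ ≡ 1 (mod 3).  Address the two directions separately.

Only the forward direction holds.

Converse. This fails: take r = 1. Then 1³ = 1 ≡ 1 (mod 3), yet 1 ≡ 1 (mod 27), not 4.

Forward direction. Suppose r ≡ 4 (mod 27). Then r³ ≡ 4³ = 64 (mod 27), and since 3 ∣ 27, also r³ ≡ 1 (mod 3).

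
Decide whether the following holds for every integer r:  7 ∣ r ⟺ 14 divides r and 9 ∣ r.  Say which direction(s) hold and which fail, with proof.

Not equivalent: only (⇐) holds.

[⇒] This fails: take r = 7. Certainly 7 ∣ 7, but 14 ∤ 7.

[⇐] Suppose 14 ∣ r and 9 ∣ r. Any common multiple of 14 and 9 is a multiple of their lcm; here gcd(14, 9) = 1, so lcm(14, 9) = 14·9 = 126, so 126 ∣ r. Since 7 ∣ 126, it follows that 7 ∣ r.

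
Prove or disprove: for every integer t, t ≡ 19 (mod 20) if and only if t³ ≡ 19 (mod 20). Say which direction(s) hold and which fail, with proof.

[⇐] Suppose t³ ≡ 19 (mod 20). The only residue r in {0, …, 19} with r³ ≡ 19 (mod 20) is r = 19, so t ≡ 19 (mod 20).

[⇒] Suppose t ≡ 19 (mod 20). Write t = 20j + 19. Then (20j + 19)³ = 8000j³ + 22800j² + 21660j + 6859 = 20(400j³ + 1140j² + 1083j + 342) + 19, so t³ ≡ 19 (mod 20).

Both directions hold; the statement is true.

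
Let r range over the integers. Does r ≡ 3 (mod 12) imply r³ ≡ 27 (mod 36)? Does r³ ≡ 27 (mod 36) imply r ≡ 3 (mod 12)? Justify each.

Both directions hold.

(⟹) Suppose r ≡ 3 (mod 12). Working modulo 36, r ∈ {3, 15, 27}; for each such r, r³ ≡ 27 (mod 36).

(⟸) Conversely, the residues r modulo 36 with r³ ≡ 27 (mod 36) are exactly {3, 15, 27}, and each is ≡ 3 (mod 12).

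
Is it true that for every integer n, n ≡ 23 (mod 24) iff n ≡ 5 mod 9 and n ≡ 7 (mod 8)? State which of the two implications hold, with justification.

Only the converse holds.

[⇒] This fails: n = 47 gives 47 ≡ 23 (mod 24) but 47 ≡ 2 (mod 9), so the conjunction on the right does not hold.

[⇐] Conversely, if n ≡ 5 (mod 9) and n ≡ 7 (mod 8), then by the Chinese remainder theorem n ≡ 23 (mod 72). Since 23 ≡ 23 (mod 24) and 24 ∣ 72, we get n ≡ 23 (mod 24).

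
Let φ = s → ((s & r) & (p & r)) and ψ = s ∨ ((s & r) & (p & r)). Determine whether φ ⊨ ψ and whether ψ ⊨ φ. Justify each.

Neither implication holds.

[⇒] This fails. Under r = F, s = F, p = F, the left side is true but the right side is false.

[⇐] This fails. Under r = F, s = T, p = F, the left side is false but the right side is true.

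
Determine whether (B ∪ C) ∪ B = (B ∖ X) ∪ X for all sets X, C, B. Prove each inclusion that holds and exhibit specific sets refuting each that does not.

(⟹) This inclusion fails. Take X = ∅, C = {1}, B = ∅; then 1 ∈ (B ∪ C) ∪ B but 1 ∉ (B ∖ X) ∪ X.

(⟸) This inclusion fails. Take X = {1}, C = ∅, B = ∅; then 1 ∈ (B ∖ X) ∪ X but 1 ∉ (B ∪ C) ∪ B.

(⊆) fails and (⊇) fails.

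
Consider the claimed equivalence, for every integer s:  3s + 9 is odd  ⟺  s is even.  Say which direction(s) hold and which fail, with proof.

Both implications hold.

(→) Suppose 3s + 9 is odd. Since 3 is odd, 3s and s have the same parity, so 3s + 9 ≡ s + 9 (mod 2). As 9 is odd, 3s + 9 is odd exactly when s is even. Thus s is even.

(←) Conversely, suppose s is even; write s = 2j. Then 3s + 9 = 3·(2j) + 9 = 2·3j + 9, which is odd.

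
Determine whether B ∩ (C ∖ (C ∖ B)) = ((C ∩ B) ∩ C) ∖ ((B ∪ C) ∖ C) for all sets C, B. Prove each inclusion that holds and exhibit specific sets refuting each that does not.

The two sets are equal.

(⊇) Let x ∈ ((C ∩ B) ∩ C) ∖ ((B ∪ C) ∖ C). Then x ∈ C ∩ B, from which x ∈ B ∩ (C ∖ (C ∖ B)).

(⊆) Let x ∈ B ∩ (C ∖ (C ∖ B)). Then x ∈ C ∩ B, from which x ∈ ((C ∩ B) ∩ C) ∖ ((B ∪ C) ∖ C).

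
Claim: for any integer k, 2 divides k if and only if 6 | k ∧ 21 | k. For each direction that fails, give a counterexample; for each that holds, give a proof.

(⇒) fails; (⇐) holds.

[⇒] This fails: take k = 2. Certainly 2 ∣ 2, but 6 ∤ 2.

[⇐] Suppose 6 ∣ k and 21 ∣ k. Any common multiple of 6 and 21 is a multiple of their lcm; here lcm(6, 21) = 6·21/gcd(6, 21) = 126/3 = 42, so 42 ∣ k. Since 2 ∣ 42, it follows that 2 ∣ k.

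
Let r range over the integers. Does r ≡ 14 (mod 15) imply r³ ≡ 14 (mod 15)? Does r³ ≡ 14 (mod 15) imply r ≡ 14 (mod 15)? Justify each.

Both directions hold.

[⇒] Suppose r ≡ 14 (mod 15). Write r = 15j + 14. Then (15j + 14)³ = 3375j³ + 9450j² + 8820j + 2744 = 15(225j³ + 630j² + 588j + 182) + 14, so r³ ≡ 14 (mod 15).

[⇐] Conversely, suppose r³ ≡ 14 (mod 15). The only residue r in {0, …, 14} with r³ ≡ 14 (mod 15) is r = 14, so r ≡ 14 (mod 15).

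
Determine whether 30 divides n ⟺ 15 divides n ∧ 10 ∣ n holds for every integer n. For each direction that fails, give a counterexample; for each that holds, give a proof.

(⟹) If 30 ∣ n, write n = 30q. Since 30 = 2·15, n = 15·(2q), so 15 ∣ n; and since 30 = 3·10, n = 10·(3q), so 10 ∣ n.

(⟸) Suppose 15 ∣ n and 10 ∣ n. Any common multiple of 15 and 10 is a multiple of their lcm; here lcm(15, 10) = 15·10/gcd(15, 10) = 150/5 = 30, so 30 ∣ n.

Both directions hold.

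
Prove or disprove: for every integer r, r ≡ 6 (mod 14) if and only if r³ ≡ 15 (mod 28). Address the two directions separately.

(→) This fails: take r = 6. Then 6 ≡ 6 (mod 14), but 6³ = 216 ≡ 20 (mod 28), not 15.

(←) This fails: take r = 11. Then 11³ = 1331 ≡ 15 (mod 28), yet 11 ≡ 11 (mod 14), not 6.

Neither implication holds.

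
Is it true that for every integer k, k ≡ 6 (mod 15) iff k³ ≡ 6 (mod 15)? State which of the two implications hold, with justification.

Both directions hold.

(⇐) Suppose k³ ≡ 6 (mod 15). The only residue r in {0, …, 14} with r³ ≡ 6 (mod 15) is r = 6, so k ≡ 6 (mod 15).

(⇒) Suppose k ≡ 6 (mod 15). Write k = 15j + 6. Then (15j + 6)³ = 3375j³ + 4050j² + 1620j + 216 = 15(225j³ + 270j² + 108j + 14) + 6, so k³ ≡ 6 (mod 15).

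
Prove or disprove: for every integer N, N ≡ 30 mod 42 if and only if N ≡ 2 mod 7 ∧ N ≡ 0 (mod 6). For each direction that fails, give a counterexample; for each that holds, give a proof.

Forward direction. Suppose N ≡ 30 (mod 42); write N = 42j + 30. Since 7 ∣ 42, reducing mod 7 gives N ≡ 30 ≡ 2 (mod 7); since 6 ∣ 42, reducing mod 6 gives N ≡ 30 ≡ 0 (mod 6).

Converse. If N ≡ 2 (mod 7) and N ≡ 0 (mod 6), then by the Chinese remainder theorem N ≡ 30 (mod 42). This is exactly N ≡ 30 (mod 42).

Both directions hold.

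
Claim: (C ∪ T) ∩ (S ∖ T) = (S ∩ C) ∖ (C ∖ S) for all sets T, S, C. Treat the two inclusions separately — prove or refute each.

Only the forward inclusion holds.

Forward inclusion. Let x ∈ (C ∪ T) ∩ (S ∖ T). Then x ∈ S ∩ C and x ∉ T, from which x ∈ (S ∩ C) ∖ (C ∖ S).

Reverse inclusion. This inclusion fails. Take T = {1}, S = {1}, C = {1}; then 1 ∈ (S ∩ C) ∖ (C ∖ S) but 1 ∉ (C ∪ T) ∩ (S ∖ T).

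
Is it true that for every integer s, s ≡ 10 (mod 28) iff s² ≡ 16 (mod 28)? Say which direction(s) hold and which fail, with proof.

(⇒) Suppose s ≡ 10 (mod 28). Write s = 28j + 10. Then (28j + 10)² = 784j² + 560j + 100 = 28(28j² + 20j + 3) + 16, so s² ≡ 16 (mod 28).

(⇐) This fails: take s = 4. Then 4² = 16 ≡ 16 (mod 28), yet 4 ≡ 4 (mod 28), not 10.

Only the forward implication holds.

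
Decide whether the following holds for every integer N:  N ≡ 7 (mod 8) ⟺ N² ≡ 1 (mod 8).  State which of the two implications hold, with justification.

[⇒] Suppose N ≡ 7 (mod 8). Write N = 8j + 7. Then (8j + 7)² = 64j² + 112j + 49 = 8(8j² + 14j + 6) + 1, so N² ≡ 1 (mod 8).

[⇐] This fails: take N = 1. Then 1² = 1 ≡ 1 (mod 8), yet 1 ≡ 1 (mod 8), not 7.

Not equivalent: only (⇒) holds.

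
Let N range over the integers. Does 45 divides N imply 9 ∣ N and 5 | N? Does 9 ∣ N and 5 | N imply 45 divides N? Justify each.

Equivalent; both directions hold.

(⇒) If 45 ∣ N, write N = 45q. Since 45 = 5·9, N = 9·(5q), so 9 ∣ N; and since 45 = 9·5, N = 5·(9q), so 5 ∣ N.

(⇐) Suppose 9 ∣ N and 5 ∣ N. Any common multiple of 9 and 5 is a multiple of their lcm; here gcd(9, 5) = 1, so lcm(9, 5) = 9·5 = 45, so 45 ∣ N.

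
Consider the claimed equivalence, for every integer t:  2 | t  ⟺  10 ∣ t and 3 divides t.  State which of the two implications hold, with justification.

The forward direction fails; the converse holds.

[⇒] This fails: take t = 2. Certainly 2 ∣ 2, but 10 ∤ 2.

[⇐] Suppose 10 ∣ t and 3 ∣ t. Any common multiple of 10 and 3 is a multiple of their lcm; here gcd(10, 3) = 1, so lcm(10, 3) = 10·3 = 30, so 30 ∣ t. Since 2 ∣ 30, it follows that 2 ∣ t.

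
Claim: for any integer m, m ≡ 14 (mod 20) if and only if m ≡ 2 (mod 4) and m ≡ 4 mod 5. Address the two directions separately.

The biconditional holds.

(⟹) Suppose m ≡ 14 (mod 20); write m = 20j + 14. Since 4 ∣ 20, reducing mod 4 gives m ≡ 14 ≡ 2 (mod 4); since 5 ∣ 20, reducing mod 5 gives m ≡ 14 ≡ 4 (mod 5).

(⟸) Conversely, if m ≡ 2 (mod 4) and m ≡ 4 (mod 5), then by the Chinese remainder theorem m ≡ 14 (mod 20). This is exactly m ≡ 14 (mod 20).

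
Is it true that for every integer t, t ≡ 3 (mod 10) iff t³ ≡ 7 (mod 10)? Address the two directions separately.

The biconditional holds.

(⇒) Suppose t ≡ 3 (mod 10). Write t = 10j + 3. Then (10j + 3)³ = 1000j³ + 900j² + 270j + 27 = 10(100j³ + 90j² + 27j + 2) + 7, so t³ ≡ 7 (mod 10).

(⇐) For the converse, argue contrapositively. If t ≢ 3 (mod 10), then t is congruent to one of 0, 1, 2, 4, 5, 6, 7, 8, 9 modulo 10, and these give t³ ≡ 0, 1, 8, 4, 5, 6, 3, 2, 9 respectively — never 7.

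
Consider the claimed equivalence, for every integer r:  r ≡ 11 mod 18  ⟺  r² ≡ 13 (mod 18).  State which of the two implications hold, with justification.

(⟹) Suppose r ≡ 11 mod 18. Write r = 18j + 11. Then (18j + 11)² = 324j² + 396j + 121 = 18(18j² + 22j + 6) + 13, so r² ≡ 13 (mod 18).

(⟸) This fails: take r = 7. Then 7² = 49 ≡ 13 (mod 18), yet 7 ≡ 7 (mod 18), not 11.

Only the forward implication holds.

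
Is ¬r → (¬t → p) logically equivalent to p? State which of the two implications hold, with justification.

Only the converse holds.

(⇒) This fails. Under p = F, r = T, t = F, the left side is true but the right side is false.

(⇐) Assume the antecedent. If p is true, ¬r → (¬t → p) reduces to true regardless of the other variables. If p is false, the antecedent cannot hold. Either way ¬r → (¬t → p) holds.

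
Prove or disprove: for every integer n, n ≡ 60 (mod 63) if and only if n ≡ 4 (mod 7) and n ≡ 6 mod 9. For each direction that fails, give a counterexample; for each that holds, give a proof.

Forward direction. Suppose n ≡ 60 (mod 63); write n = 63j + 60. Since 7 ∣ 63, reducing mod 7 gives n ≡ 60 ≡ 4 (mod 7); since 9 ∣ 63, reducing mod 9 gives n ≡ 60 ≡ 6 (mod 9).

Converse. If n ≡ 4 (mod 7) and n ≡ 6 (mod 9), then by the Chinese remainder theorem n ≡ 60 (mod 63). This is exactly n ≡ 60 (mod 63).

Both directions hold.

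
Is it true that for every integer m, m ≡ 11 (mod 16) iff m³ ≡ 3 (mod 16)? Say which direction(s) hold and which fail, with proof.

Both directions hold; the statement is true.

Converse. Suppose m³ ≡ 3 (mod 16). The only residue r in {0, …, 15} with r³ ≡ 3 (mod 16) is r = 11, so m ≡ 11 (mod 16).

Forward direction. Suppose m ≡ 11 (mod 16). Write m = 16j + 11. Then (16j + 11)³ = 4096j³ + 8448j² + 5808j + 1331 = 16(256j³ + 528j² + 363j + 83) + 3, so m³ ≡ 3 (mod 16).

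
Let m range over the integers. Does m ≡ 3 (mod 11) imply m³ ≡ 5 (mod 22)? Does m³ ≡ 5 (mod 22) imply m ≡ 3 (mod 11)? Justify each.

Only the reverse direction holds.

(⇒) This fails: take m = 14. Then 14 ≡ 3 (mod 11), but 14³ = 2744 ≡ 16 (mod 22), not 5.

(⇐) Conversely, the residues r modulo 22 with r³ ≡ 5 (mod 22) are exactly {3}, and each is ≡ 3 (mod 11).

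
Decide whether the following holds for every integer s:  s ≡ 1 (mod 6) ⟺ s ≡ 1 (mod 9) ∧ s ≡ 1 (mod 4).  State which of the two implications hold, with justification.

(⇒) fails; (⇐) holds.

[⇐] If s ≡ 1 (mod 9) and s ≡ 1 (mod 4), then by the Chinese remainder theorem s ≡ 1 (mod 36). Since 1 ≡ 1 (mod 6) and 6 ∣ 36, we get s ≡ 1 (mod 6).

[⇒] This fails: s = 7 gives 7 ≡ 1 (mod 6) but 7 ≡ 7 (mod 9), so the conjunction on the right does not hold.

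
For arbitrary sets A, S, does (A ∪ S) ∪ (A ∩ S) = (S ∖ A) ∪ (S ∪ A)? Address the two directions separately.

Both inclusions hold.

(⊆) Let x ∈ (A ∪ S) ∪ (A ∩ S). Then either x ∈ A and x ∉ S; or x ∈ S and x ∉ A; or x ∈ A ∩ S. In each case x ∈ (S ∖ A) ∪ (S ∪ A), so (A ∪ S) ∪ (A ∩ S) ⊆ (S ∖ A) ∪ (S ∪ A).

(⊇) Let x ∈ (S ∖ A) ∪ (S ∪ A). Then either x ∈ A and x ∉ S; or x ∈ S and x ∉ A; or x ∈ A ∩ S. In each case x ∈ (A ∪ S) ∪ (A ∩ S), so (S ∖ A) ∪ (S ∪ A) ⊆ (A ∪ S) ∪ (A ∩ S).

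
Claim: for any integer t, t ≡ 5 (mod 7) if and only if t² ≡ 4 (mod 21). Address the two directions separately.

Neither implication holds.

(⟹) This fails: take t = 12. Then 12 ≡ 5 (mod 7), but 12² = 144 ≡ 18 (mod 21), not 4.

(⟸) This fails: take t = 2. Then 2² = 4 ≡ 4 (mod 21), yet 2 ≡ 2 (mod 7), not 5.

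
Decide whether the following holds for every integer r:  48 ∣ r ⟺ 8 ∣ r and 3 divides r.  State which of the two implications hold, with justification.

[⇐] This fails: take r = 24. Both 8 ∣ 24 and 3 ∣ 24, yet 24 is not a multiple of 48 (since 24 = 0·48 + 24), so 48 ∤ 24.

[⇒] If 48 ∣ r, write r = 48q. Since 48 = 6·8, r = 8·(6q), so 8 ∣ r; and since 48 = 16·3, r = 3·(16q), so 3 ∣ r.

Only the forward implication holds.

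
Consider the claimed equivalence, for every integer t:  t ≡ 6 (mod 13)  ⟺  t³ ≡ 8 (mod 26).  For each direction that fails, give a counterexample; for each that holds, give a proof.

Both directions fail.

[⇒] This fails: take t = 19. Then 19 ≡ 6 (mod 13), but 19³ = 6859 ≡ 21 (mod 26), not 8.

[⇐] This fails: take t = 2. Then 2³ = 8 ≡ 8 (mod 26), yet 2 ≡ 2 (mod 13), not 6.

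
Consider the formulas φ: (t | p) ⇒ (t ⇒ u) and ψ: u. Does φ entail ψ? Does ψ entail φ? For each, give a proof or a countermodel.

(→) This fails. Under u = F, t = F, p = F, the left side is true but the right side is false.

(←) Assume the antecedent. If u is true, (t | p) ⇒ (t ⇒ u) reduces to true regardless of the other variables. If u is false, the antecedent cannot hold. Either way (t | p) ⇒ (t ⇒ u) holds.

Only the reverse direction holds.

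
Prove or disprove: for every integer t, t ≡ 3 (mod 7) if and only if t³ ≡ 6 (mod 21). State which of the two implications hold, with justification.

Neither implication holds.

(→) This fails: take t = 10. Then 10 ≡ 3 (mod 7), but 10³ = 1000 ≡ 13 (mod 21), not 6.

(←) This fails: take t = 6. Then 6³ = 216 ≡ 6 (mod 21), yet 6 ≡ 6 (mod 7), not 3.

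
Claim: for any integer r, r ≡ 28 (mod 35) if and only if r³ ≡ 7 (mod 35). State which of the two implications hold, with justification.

(⇐) Suppose r³ ≡ 7 (mod 35). The only residue r in {0, …, 34} with r³ ≡ 7 (mod 35) is r = 28, so r ≡ 28 (mod 35).

(⇒) Suppose r ≡ 28 (mod 35). Write r = 35j + 28. Then (35j + 28)³ = 42875j³ + 102900j² + 82320j + 21952 = 35(1225j³ + 2940j² + 2352j + 627) + 7, so r³ ≡ 7 (mod 35).

Both directions hold.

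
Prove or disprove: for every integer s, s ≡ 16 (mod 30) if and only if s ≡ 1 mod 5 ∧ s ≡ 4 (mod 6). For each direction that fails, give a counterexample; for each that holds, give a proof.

The biconditional holds.

(⟹) Suppose s ≡ 16 (mod 30); write s = 30j + 16. Since 5 ∣ 30, reducing mod 5 gives s ≡ 16 ≡ 1 (mod 5); since 6 ∣ 30, reducing mod 6 gives s ≡ 16 ≡ 4 (mod 6).

(⟸) Conversely, if s ≡ 1 (mod 5) and s ≡ 4 (mod 6), then by the Chinese remainder theorem s ≡ 16 (mod 30). This is exactly s ≡ 16 (mod 30).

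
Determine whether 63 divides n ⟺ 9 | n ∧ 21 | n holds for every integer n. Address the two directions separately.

[⇒] If 63 ∣ n, write n = 63q. Since 63 = 7·9, n = 9·(7q), so 9 ∣ n; and since 63 = 3·21, n = 21·(3q), so 21 ∣ n.

[⇐] Suppose 9 ∣ n and 21 ∣ n. Any common multiple of 9 and 21 is a multiple of their lcm; here lcm(9, 21) = 9·21/gcd(9, 21) = 189/3 = 63, so 63 ∣ n.

The biconditional holds.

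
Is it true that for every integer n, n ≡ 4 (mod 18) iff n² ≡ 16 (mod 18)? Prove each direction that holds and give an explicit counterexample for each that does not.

The forward direction holds; the converse fails.

(⟸) This fails: take n = 14. Then 14² = 196 ≡ 16 (mod 18), yet 14 ≡ 14 (mod 18), not 4.

(⟹) Suppose n ≡ 4 (mod 18). Write n = 18j + 4. Then (18j + 4)² = 324j² + 144j + 16 = 18(18j² + 8j) + 16, so n² ≡ 16 (mod 18).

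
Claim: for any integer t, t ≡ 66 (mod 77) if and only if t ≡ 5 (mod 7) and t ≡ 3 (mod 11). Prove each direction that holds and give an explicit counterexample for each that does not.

Forward direction. This fails: t = 66 gives 66 ≡ 66 (mod 77) but 66 ≡ 3 (mod 7), so the conjunction on the right does not hold.

Converse. This fails: t = 47 satisfies both congruences on the right (47 ≡ 5 mod 7 and 47 ≡ 3 mod 11) yet 47 ≡ 47 (mod 77), not 66.

Neither direction holds.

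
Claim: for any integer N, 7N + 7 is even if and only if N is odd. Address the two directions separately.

(→) Suppose 7N + 7 is even. Since 7 is odd, 7N and N have the same parity, so 7N + 7 ≡ N + 7 (mod 2). As 7 is odd, 7N + 7 is even exactly when N is odd. Thus N is odd.

(←) Conversely, suppose N is odd; write N = 2j + 1. Then 7N + 7 = 7·(2j + 1) + 7 = 2·7j + 14, which is even.

Both implications hold.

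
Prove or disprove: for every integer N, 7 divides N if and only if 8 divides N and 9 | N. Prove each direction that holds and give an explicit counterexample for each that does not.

Neither direction holds.

Forward direction. This fails: take N = 7. Certainly 7 ∣ 7, but 8 ∤ 7.

Converse. This fails: take N = 72. Both 8 ∣ 72 and 9 ∣ 72, yet 72 is not a multiple of 7 (since 72 = 10·7 + 2), so 7 ∤ 72.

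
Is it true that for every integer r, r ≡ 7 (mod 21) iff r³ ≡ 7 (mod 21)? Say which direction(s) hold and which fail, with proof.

Both directions hold.

(⇒) Suppose r ≡ 7 (mod 21). Write r = 21j + 7. Then (21j + 7)³ = 9261j³ + 9261j² + 3087j + 343 = 21(441j³ + 441j² + 147j + 16) + 7, so r³ ≡ 7 (mod 21).

(⇐) Conversely, suppose r³ ≡ 7 (mod 21). The only residue r in {0, …, 20} with r³ ≡ 7 (mod 21) is r = 7, so r ≡ 7 (mod 21).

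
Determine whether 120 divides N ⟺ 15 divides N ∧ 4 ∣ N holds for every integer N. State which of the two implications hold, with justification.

Only the forward direction holds.

[⇒] If 120 ∣ N, write N = 120q. Since 120 = 8·15, N = 15·(8q), so 15 ∣ N; and since 120 = 30·4, N = 4·(30q), so 4 ∣ N.

[⇐] This fails: take N = 60. Both 15 ∣ 60 and 4 ∣ 60, yet 60 is not a multiple of 120 (since 60 = 0·120 + 60), so 120 ∤ 60.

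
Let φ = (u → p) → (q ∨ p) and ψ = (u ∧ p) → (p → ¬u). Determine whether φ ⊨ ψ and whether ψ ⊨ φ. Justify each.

(⇒) fails and (⇐) fails.

(→) This fails. Under p = T, u = T, q = F, the left side is true but the right side is false.

(←) This fails. Under p = F, u = F, q = F, the left side is false but the right side is true.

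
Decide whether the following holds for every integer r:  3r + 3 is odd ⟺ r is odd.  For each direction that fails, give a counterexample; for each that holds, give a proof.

Both directions fail.

[⇒] This fails: r = 2 gives 3r + 3 = 9, which is odd, but 2 is even, not odd.

[⇐] This also fails: r = 7 is odd, but 3r + 3 = 24 is even, not odd.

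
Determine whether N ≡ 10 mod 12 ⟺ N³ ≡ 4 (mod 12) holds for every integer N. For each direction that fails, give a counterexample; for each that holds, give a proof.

Only the forward direction holds.

(⇒) Suppose N ≡ 10 mod 12. Write N = 12j + 10. Then (12j + 10)³ = 1728j³ + 4320j² + 3600j + 1000 = 12(144j³ + 360j² + 300j + 83) + 4, so N³ ≡ 4 (mod 12).

(⇐) This fails: take N = 4. Then 4³ = 64 ≡ 4 (mod 12), yet 4 ≡ 4 (mod 12), not 10.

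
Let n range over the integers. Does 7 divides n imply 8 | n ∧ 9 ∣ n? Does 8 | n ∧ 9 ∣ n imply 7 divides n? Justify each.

(⇒) fails and (⇐) fails.

(⟹) This fails: take n = 7. Certainly 7 ∣ 7, but 8 ∤ 7.

(⟸) This fails: take n = 72. Both 8 ∣ 72 and 9 ∣ 72, yet 72 is not a multiple of 7 (since 72 = 10·7 + 2), so 7 ∤ 72.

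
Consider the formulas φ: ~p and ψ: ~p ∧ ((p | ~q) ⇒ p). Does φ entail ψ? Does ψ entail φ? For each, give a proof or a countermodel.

[⇒] This fails. Under p = F, q = F, the left side is true but the right side is false.

[⇐] Assume the antecedent. If p is true, the antecedent cannot hold. If p is false, ~p reduces to true regardless of the other variables. Either way ~p holds.

The forward direction fails; the converse holds.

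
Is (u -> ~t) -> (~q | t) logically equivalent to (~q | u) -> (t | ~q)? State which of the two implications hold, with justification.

The forward direction holds; the converse fails.

Forward direction. Assume the antecedent. If q is true, the antecedent forces (u = F, q = T, t = T) or (u = T, q = T, t = T), and (~q | u) -> (t | ~q) holds there. If q is false, (~q | u) -> (t | ~q) reduces to true regardless of the other variables. Either way (~q | u) -> (t | ~q) holds.

Converse. This fails. Under u = F, q = T, t = F, the left side is false but the right side is true.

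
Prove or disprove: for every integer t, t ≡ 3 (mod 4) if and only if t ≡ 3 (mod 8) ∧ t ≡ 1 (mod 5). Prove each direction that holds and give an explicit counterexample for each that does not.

(⟹) This fails: t = 3 gives 3 ≡ 3 (mod 4) but 3 ≡ 3 (mod 5), so the conjunction on the right does not hold.

(⟸) Conversely, if t ≡ 3 (mod 8) and t ≡ 1 (mod 5), then by the Chinese remainder theorem t ≡ 11 (mod 40). Since 11 ≡ 3 (mod 4) and 4 ∣ 40, we get t ≡ 3 (mod 4).

Only the converse holds.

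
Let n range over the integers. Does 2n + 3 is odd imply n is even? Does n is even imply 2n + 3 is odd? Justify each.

[⇐] Suppose n is even. Since 2 is even, 2n is even for every n, so 2n + 3 has the same parity as 3, which is odd. Hence 2n + 3 is odd.

[⇒] This fails: take n = 3. Then 2n + 3 = 9, which is odd, yet n = 3 is odd, not even.

Only the converse holds.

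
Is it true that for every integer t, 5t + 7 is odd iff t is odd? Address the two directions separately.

(⟹) This fails: t = 0 gives 5t + 7 = 7, which is odd, but 0 is even, not odd.

(⟸) This also fails: t = 1 is odd, but 5t + 7 = 12 is even, not odd.

Neither direction holds.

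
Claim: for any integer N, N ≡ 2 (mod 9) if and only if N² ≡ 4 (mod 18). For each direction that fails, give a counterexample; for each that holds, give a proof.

(⇒) fails and (⇐) fails.

(⟹) This fails: take N = 11. Then 11 ≡ 2 (mod 9), but 11² = 121 ≡ 13 (mod 18), not 4.

(⟸) This fails: take N = 16. Then 16² = 256 ≡ 4 (mod 18), yet 16 ≡ 7 (mod 9), not 2.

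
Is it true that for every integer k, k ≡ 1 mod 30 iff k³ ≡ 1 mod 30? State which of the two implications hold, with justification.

Forward direction. Suppose k ≡ 1 mod 30. Write k = 30j + 1. Then (30j + 1)³ = 27000j³ + 2700j² + 90j + 1 = 30(900j³ + 90j² + 3j) + 1, so k³ ≡ 1 (mod 30).

Converse. Suppose k³ ≡ 1 (mod 30). The only residue r in {0, …, 29} with r³ ≡ 1 (mod 30) is r = 1, so k ≡ 1 (mod 30).

Both directions hold; the statement is true.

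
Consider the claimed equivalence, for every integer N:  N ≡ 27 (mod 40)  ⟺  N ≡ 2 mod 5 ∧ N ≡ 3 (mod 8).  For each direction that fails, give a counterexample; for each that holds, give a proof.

The biconditional holds.

Forward direction. Suppose N ≡ 27 (mod 40); write N = 40j + 27. Since 5 ∣ 40, reducing mod 5 gives N ≡ 27 ≡ 2 (mod 5); since 8 ∣ 40, reducing mod 8 gives N ≡ 27 ≡ 3 (mod 8).

Converse. If N ≡ 2 (mod 5) and N ≡ 3 (mod 8), then by the Chinese remainder theorem N ≡ 27 (mod 40). This is exactly N ≡ 27 (mod 40).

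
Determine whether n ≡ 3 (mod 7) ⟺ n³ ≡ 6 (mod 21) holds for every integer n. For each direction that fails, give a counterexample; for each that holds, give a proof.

[⇒] This fails: take n = 10. Then 10 ≡ 3 (mod 7), but 10³ = 1000 ≡ 13 (mod 21), not 6.

[⇐] This fails: take n = 6. Then 6³ = 216 ≡ 6 (mod 21), yet 6 ≡ 6 (mod 7), not 3.

(⇒) fails and (⇐) fails.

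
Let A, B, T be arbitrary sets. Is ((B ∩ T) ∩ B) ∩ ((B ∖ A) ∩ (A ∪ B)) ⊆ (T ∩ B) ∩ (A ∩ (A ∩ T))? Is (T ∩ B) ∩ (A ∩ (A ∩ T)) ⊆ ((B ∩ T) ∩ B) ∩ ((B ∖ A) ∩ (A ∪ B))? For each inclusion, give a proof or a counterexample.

(⟹) This inclusion fails. Take A = ∅, B = {1}, T = {1}; then 1 ∈ ((B ∩ T) ∩ B) ∩ ((B ∖ A) ∩ (A ∪ B)) but 1 ∉ (T ∩ B) ∩ (A ∩ (A ∩ T)).

(⟸) This inclusion fails. Take A = {1}, B = {1}, T = {1}; then 1 ∈ (T ∩ B) ∩ (A ∩ (A ∩ T)) but 1 ∉ ((B ∩ T) ∩ B) ∩ ((B ∖ A) ∩ (A ∪ B)).

Both inclusions fail.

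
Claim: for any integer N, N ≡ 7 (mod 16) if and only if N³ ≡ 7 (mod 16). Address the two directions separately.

Both directions hold.

Forward direction. Suppose N ≡ 7 (mod 16). Write N = 16j + 7. Then (16j + 7)³ = 4096j³ + 5376j² + 2352j + 343 = 16(256j³ + 336j² + 147j + 21) + 7, so N³ ≡ 7 (mod 16).

Converse. Suppose N³ ≡ 7 (mod 16). The only residue r in {0, …, 15} with r³ ≡ 7 (mod 16) is r = 7, so N ≡ 7 (mod 16).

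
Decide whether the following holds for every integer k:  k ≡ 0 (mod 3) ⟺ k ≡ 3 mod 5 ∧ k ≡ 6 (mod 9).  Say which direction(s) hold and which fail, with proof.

The forward direction fails; the converse holds.

(⟸) If k ≡ 3 (mod 5) and k ≡ 6 (mod 9), then by the Chinese remainder theorem k ≡ 33 (mod 45). Since 33 ≡ 0 (mod 3) and 3 ∣ 45, we get k ≡ 0 (mod 3).

(⟹) This fails: k = 0 gives 0 ≡ 0 (mod 3) but 0 ≡ 0 (mod 5), so the conjunction on the right does not hold.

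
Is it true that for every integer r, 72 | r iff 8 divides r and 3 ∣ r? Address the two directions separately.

(⇒) If 72 ∣ r, write r = 72q. Since 72 = 9·8, r = 8·(9q), so 8 ∣ r; and since 72 = 24·3, r = 3·(24q), so 3 ∣ r.

(⇐) This fails: take r = 24. Both 8 ∣ 24 and 3 ∣ 24, yet 24 is not a multiple of 72 (since 24 = 0·72 + 24), so 72 ∤ 24.

The forward direction holds; the converse fails.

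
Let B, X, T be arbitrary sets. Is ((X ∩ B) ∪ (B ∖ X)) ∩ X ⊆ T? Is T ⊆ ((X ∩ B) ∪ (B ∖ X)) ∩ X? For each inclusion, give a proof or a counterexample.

Forward inclusion. This inclusion fails. Take B = {1}, X = {1}, T = ∅; then 1 ∈ ((X ∩ B) ∪ (B ∖ X)) ∩ X but 1 ∉ T.

Reverse inclusion. This inclusion fails. Take B = ∅, X = ∅, T = {1}; then 1 ∈ T but 1 ∉ ((X ∩ B) ∪ (B ∖ X)) ∩ X.

Both inclusions fail.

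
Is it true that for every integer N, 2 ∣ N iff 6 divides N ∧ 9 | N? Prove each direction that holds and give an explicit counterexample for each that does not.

(⟸) Suppose 6 ∣ N and 9 ∣ N. Any common multiple of 6 and 9 is a multiple of their lcm; here lcm(6, 9) = 6·9/gcd(6, 9) = 54/3 = 18, so 18 ∣ N. Since 2 ∣ 18, it follows that 2 ∣ N.

(⟹) This fails: take N = 2. Certainly 2 ∣ 2, but 6 ∤ 2.

Only the reverse direction holds.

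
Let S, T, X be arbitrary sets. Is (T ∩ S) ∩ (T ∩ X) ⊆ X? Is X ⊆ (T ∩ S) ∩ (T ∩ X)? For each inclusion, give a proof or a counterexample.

(⟸) This inclusion fails. Take S = ∅, T = ∅, X = {1}; then 1 ∈ X but 1 ∉ (T ∩ S) ∩ (T ∩ X).

(⟹) Let x ∈ (T ∩ S) ∩ (T ∩ X). Then x ∈ S ∩ T ∩ X, from which x ∈ X.

Only the forward inclusion holds.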